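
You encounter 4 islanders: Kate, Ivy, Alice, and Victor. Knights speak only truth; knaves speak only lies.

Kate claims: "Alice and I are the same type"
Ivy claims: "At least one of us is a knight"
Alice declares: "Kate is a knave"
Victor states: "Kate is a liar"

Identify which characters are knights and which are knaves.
Kate is a knave.
Ivy is a knight.
Alice is a knight.
Victor is a knight.

Verification:
- Kate (knave) says "Alice and I are the same type" - this is FALSE (a lie) because Kate is a knave and Alice is a knight.
- Ivy (knight) says "At least one of us is a knight" - this is TRUE because Ivy, Alice, and Victor are knights.
- Alice (knight) says "Kate is a knave" - this is TRUE because Kate is a knave.
- Victor (knight) says "Kate is a liar" - this is TRUE because Kate is a knave.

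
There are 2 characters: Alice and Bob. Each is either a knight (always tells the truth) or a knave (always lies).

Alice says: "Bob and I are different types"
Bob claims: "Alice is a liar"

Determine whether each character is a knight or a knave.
Alice is a knight.
Bob is a knave.

Verification:
- Alice (knight) says "Bob and I are different types" - this is TRUE because Alice is a knight and Bob is a knave.
- Bob (knave) says "Alice is a liar" - this is FALSE (a lie) because Alice is a knight.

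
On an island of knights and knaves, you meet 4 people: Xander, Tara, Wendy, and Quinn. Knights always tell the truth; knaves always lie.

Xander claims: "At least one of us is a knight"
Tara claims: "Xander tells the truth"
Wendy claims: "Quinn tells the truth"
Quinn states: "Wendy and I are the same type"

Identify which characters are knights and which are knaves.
Xander is a knight.
Tara is a knight.
Wendy is a knight.
Quinn is a knight.

Verification:
- Xander (knight) says "At least one of us is a knight" - this is TRUE because Xander, Tara, Wendy, and Quinn are knights.
- Tara (knight) says "Xander tells the truth" - this is TRUE because Xander is a knight.
- Wendy (knight) says "Quinn tells the truth" - this is TRUE because Quinn is a knight.
- Quinn (knight) says "Wendy and I are the same type" - this is TRUE because Quinn is a knight and Wendy is a knight.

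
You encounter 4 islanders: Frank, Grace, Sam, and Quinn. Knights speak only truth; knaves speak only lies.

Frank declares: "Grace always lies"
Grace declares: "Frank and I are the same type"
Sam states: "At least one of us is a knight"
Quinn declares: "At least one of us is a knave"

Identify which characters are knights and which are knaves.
Frank is a knight.
Grace is a knave.
Sam is a knight.
Quinn is a knight.

Verification:
- Frank (knight) says "Grace always lies" - this is TRUE because Grace is a knave.
- Grace (knave) says "Frank and I are the same type" - this is FALSE (a lie) because Grace is a knave and Frank is a knight.
- Sam (knight) says "At least one of us is a knight" - this is TRUE because Frank, Sam, and Quinn are knights.
- Quinn (knight) says "At least one of us is a knave" - this is TRUE because Grace is a knave.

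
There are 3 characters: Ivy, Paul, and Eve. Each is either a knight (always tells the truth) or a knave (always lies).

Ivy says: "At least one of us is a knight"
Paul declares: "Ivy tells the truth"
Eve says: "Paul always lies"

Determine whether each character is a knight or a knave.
Ivy is a knight.
Paul is a knight.
Eve is a knave.

Verification:
- Ivy (knight) says "At least one of us is a knight" - this is TRUE because Ivy and Paul are knights.
- Paul (knight) says "Ivy tells the truth" - this is TRUE because Ivy is a knight.
- Eve (knave) says "Paul always lies" - this is FALSE (a lie) because Paul is a knight.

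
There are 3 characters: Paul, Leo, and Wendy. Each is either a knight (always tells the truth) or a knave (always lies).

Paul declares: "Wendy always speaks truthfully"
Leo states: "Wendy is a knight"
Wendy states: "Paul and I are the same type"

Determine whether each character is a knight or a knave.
Paul is a knight.
Leo is a knight.
Wendy is a knight.

Verification:
- Paul (knight) says "Wendy always speaks truthfully" - this is TRUE because Wendy is a knight.
- Leo (knight) says "Wendy is a knight" - this is TRUE because Wendy is a knight.
- Wendy (knight) says "Paul and I are the same type" - this is TRUE because Wendy is a knight and Paul is a knight.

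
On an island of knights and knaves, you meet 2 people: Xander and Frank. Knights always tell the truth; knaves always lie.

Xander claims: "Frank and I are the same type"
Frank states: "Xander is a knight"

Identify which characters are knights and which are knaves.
Xander is a knight.
Frank is a knight.

Verification:
- Xander (knight) says "Frank and I are the same type" - this is TRUE because Xander is a knight and Frank is a knight.
- Frank (knight) says "Xander is a knight" - this is TRUE because Xander is a knight.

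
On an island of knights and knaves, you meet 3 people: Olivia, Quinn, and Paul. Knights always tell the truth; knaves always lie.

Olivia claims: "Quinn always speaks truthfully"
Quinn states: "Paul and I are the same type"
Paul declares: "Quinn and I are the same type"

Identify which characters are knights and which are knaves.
Olivia is a knight.
Quinn is a knight.
Paul is a knight.

Verification:
- Olivia (knight) says "Quinn always speaks truthfully" - this is TRUE because Quinn is a knight.
- Quinn (knight) says "Paul and I are the same type" - this is TRUE because Quinn is a knight and Paul is a knight.
- Paul (knight) says "Quinn and I are the same type" - this is TRUE because Paul is a knight and Quinn is a knight.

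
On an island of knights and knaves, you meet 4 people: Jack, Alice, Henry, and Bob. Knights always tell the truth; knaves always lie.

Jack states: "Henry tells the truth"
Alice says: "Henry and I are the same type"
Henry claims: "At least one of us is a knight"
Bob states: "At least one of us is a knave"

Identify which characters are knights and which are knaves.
Jack is a knight.
Alice is a knave.
Henry is a knight.
Bob is a knight.

Verification:
- Jack (knight) says "Henry tells the truth" - this is TRUE because Henry is a knight.
- Alice (knave) says "Henry and I are the same type" - this is FALSE (a lie) because Alice is a knave and Henry is a knight.
- Henry (knight) says "At least one of us is a knight" - this is TRUE because Jack, Henry, and Bob are knights.
- Bob (knight) says "At least one of us is a knave" - this is TRUE because Alice is a knave.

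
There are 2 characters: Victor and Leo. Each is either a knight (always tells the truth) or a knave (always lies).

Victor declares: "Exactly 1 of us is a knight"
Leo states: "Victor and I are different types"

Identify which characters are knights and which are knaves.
Victor is a knave.
Leo is a knave.

Verification:
- Victor (knave) says "Exactly 1 of us is a knight" - this is FALSE (a lie) because there are 0 knights.
- Leo (knave) says "Victor and I are different types" - this is FALSE (a lie) because Leo is a knave and Victor is a knave.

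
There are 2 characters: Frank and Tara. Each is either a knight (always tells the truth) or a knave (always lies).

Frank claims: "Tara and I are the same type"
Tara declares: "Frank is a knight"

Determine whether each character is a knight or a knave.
Frank is a knight.
Tara is a knight.

Verification:
- Frank (knight) says "Tara and I are the same type" - this is TRUE because Frank is a knight and Tara is a knight.
- Tara (knight) says "Frank is a knight" - this is TRUE because Frank is a knight.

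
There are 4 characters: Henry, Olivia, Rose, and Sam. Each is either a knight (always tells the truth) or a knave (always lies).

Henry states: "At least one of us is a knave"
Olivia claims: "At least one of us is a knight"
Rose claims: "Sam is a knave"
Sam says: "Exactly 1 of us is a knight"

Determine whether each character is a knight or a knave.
Henry is a knight.
Olivia is a knight.
Rose is a knight.
Sam is a knave.

Verification:
- Henry (knight) says "At least one of us is a knave" - this is TRUE because Sam is a knave.
- Olivia (knight) says "At least one of us is a knight" - this is TRUE because Henry, Olivia, and Rose are knights.
- Rose (knight) says "Sam is a knave" - this is TRUE because Sam is a knave.
- Sam (knave) says "Exactly 1 of us is a knight" - this is FALSE (a lie) because there are 3 knights.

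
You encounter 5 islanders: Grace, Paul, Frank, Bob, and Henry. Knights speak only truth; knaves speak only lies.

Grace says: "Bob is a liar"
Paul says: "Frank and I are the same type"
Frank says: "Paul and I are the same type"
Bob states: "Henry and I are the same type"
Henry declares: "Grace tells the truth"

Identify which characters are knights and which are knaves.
Grace is a knight.
Paul is a knight.
Frank is a knight.
Bob is a knave.
Henry is a knight.

Verification:
- Grace (knight) says "Bob is a liar" - this is TRUE because Bob is a knave.
- Paul (knight) says "Frank and I are the same type" - this is TRUE because Paul is a knight and Frank is a knight.
- Frank (knight) says "Paul and I are the same type" - this is TRUE because Frank is a knight and Paul is a knight.
- Bob (knave) says "Henry and I are the same type" - this is FALSE (a lie) because Bob is a knave and Henry is a knight.
- Henry (knight) says "Grace tells the truth" - this is TRUE because Grace is a knight.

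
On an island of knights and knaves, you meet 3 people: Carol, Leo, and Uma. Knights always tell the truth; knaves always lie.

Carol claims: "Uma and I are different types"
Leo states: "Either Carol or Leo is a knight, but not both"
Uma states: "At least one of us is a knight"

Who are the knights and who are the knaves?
Carol is a knave.
Leo is a knave.
Uma is a knave.

Verification:
- Carol (knave) says "Uma and I are different types" - this is FALSE (a lie) because Carol is a knave and Uma is a knave.
- Leo (knave) says "Either Carol or Leo is a knight, but not both" - this is FALSE (a lie) because Carol is a knave and Leo is a knave.
- Uma (knave) says "At least one of us is a knight" - this is FALSE (a lie) because no one is a knight.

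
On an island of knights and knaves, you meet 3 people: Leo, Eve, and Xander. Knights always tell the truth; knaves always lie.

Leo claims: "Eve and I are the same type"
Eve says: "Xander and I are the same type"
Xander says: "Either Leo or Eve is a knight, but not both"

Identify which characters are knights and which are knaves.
Leo is a knave.
Eve is a knight.
Xander is a knight.

Verification:
- Leo (knave) says "Eve and I are the same type" - this is FALSE (a lie) because Leo is a knave and Eve is a knight.
- Eve (knight) says "Xander and I are the same type" - this is TRUE because Eve is a knight and Xander is a knight.
- Xander (knight) says "Either Leo or Eve is a knight, but not both" - this is TRUE because Leo is a knave and Eve is a knight.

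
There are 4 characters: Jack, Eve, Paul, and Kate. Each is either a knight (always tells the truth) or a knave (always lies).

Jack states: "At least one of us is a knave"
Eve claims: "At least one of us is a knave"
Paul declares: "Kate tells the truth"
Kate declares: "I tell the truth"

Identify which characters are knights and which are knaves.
Jack is a knight.
Eve is a knight.
Paul is a knave.
Kate is a knave.

Verification:
- Jack (knight) says "At least one of us is a knave" - this is TRUE because Paul and Kate are knaves.
- Eve (knight) says "At least one of us is a knave" - this is TRUE because Paul and Kate are knaves.
- Paul (knave) says "Kate tells the truth" - this is FALSE (a lie) because Kate is a knave.
- Kate (knave) says "I tell the truth" - this is FALSE (a lie) because Kate is a knave.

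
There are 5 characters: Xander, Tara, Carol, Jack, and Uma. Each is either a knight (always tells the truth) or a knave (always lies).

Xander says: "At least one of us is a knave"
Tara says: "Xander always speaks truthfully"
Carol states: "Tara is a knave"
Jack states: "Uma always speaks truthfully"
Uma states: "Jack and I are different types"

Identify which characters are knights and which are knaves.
Xander is a knight.
Tara is a knight.
Carol is a knave.
Jack is a knave.
Uma is a knave.

Verification:
- Xander (knight) says "At least one of us is a knave" - this is TRUE because Carol, Jack, and Uma are knaves.
- Tara (knight) says "Xander always speaks truthfully" - this is TRUE because Xander is a knight.
- Carol (knave) says "Tara is a knave" - this is FALSE (a lie) because Tara is a knight.
- Jack (knave) says "Uma always speaks truthfully" - this is FALSE (a lie) because Uma is a knave.
- Uma (knave) says "Jack and I are different types" - this is FALSE (a lie) because Uma is a knave and Jack is a knave.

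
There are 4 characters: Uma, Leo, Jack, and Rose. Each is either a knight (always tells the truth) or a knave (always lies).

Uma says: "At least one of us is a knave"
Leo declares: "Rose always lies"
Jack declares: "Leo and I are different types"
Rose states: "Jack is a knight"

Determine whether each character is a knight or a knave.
Uma is a knight.
Leo is a knave.
Jack is a knight.
Rose is a knight.

Verification:
- Uma (knight) says "At least one of us is a knave" - this is TRUE because Leo is a knave.
- Leo (knave) says "Rose always lies" - this is FALSE (a lie) because Rose is a knight.
- Jack (knight) says "Leo and I are different types" - this is TRUE because Jack is a knight and Leo is a knave.
- Rose (knight) says "Jack is a knight" - this is TRUE because Jack is a knight.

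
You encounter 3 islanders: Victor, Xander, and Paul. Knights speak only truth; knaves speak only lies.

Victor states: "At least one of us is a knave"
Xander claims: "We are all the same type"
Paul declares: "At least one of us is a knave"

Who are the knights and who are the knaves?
Victor is a knight.
Xander is a knave.
Paul is a knight.

Verification:
- Victor (knight) says "At least one of us is a knave" - this is TRUE because Xander is a knave.
- Xander (knave) says "We are all the same type" - this is FALSE (a lie) because Victor and Paul are knights and Xander is a knave.
- Paul (knight) says "At least one of us is a knave" - this is TRUE because Xander is a knave.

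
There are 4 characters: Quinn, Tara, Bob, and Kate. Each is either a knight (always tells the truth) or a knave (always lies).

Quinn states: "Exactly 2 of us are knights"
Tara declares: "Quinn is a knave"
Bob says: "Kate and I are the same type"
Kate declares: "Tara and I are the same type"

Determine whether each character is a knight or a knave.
Quinn is a knave.
Tara is a knight.
Bob is a knight.
Kate is a knight.

Verification:
- Quinn (knave) says "Exactly 2 of us are knights" - this is FALSE (a lie) because there are 3 knights.
- Tara (knight) says "Quinn is a knave" - this is TRUE because Quinn is a knave.
- Bob (knight) says "Kate and I are the same type" - this is TRUE because Bob is a knight and Kate is a knight.
- Kate (knight) says "Tara and I are the same type" - this is TRUE because Kate is a knight and Tara is a knight.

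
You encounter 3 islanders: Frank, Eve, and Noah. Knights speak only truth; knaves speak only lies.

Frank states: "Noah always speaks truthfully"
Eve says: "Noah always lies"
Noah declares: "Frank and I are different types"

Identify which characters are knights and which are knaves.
Frank is a knave.
Eve is a knight.
Noah is a knave.

Verification:
- Frank (knave) says "Noah always speaks truthfully" - this is FALSE (a lie) because Noah is a knave.
- Eve (knight) says "Noah always lies" - this is TRUE because Noah is a knave.
- Noah (knave) says "Frank and I are different types" - this is FALSE (a lie) because Noah is a knave and Frank is a knave.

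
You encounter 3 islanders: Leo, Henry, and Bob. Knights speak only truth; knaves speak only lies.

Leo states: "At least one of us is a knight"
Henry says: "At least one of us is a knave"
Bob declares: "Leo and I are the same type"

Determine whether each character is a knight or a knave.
Leo is a knight.
Henry is a knight.
Bob is a knave.

Verification:
- Leo (knight) says "At least one of us is a knight" - this is TRUE because Leo and Henry are knights.
- Henry (knight) says "At least one of us is a knave" - this is TRUE because Bob is a knave.
- Bob (knave) says "Leo and I are the same type" - this is FALSE (a lie) because Bob is a knave and Leo is a knight.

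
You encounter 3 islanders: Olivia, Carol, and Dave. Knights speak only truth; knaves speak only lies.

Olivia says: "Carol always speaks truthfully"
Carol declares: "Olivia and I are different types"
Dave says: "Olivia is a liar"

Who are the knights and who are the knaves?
Olivia is a knave.
Carol is a knave.
Dave is a knight.

Verification:
- Olivia (knave) says "Carol always speaks truthfully" - this is FALSE (a lie) because Carol is a knave.
- Carol (knave) says "Olivia and I are different types" - this is FALSE (a lie) because Carol is a knave and Olivia is a knave.
- Dave (knight) says "Olivia is a liar" - this is TRUE because Olivia is a knave.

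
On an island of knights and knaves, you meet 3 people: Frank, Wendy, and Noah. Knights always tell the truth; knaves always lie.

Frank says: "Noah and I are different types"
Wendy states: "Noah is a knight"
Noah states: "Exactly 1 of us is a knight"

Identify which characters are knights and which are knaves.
Frank is a knave.
Wendy is a knave.
Noah is a knave.

Verification:
- Frank (knave) says "Noah and I are different types" - this is FALSE (a lie) because Frank is a knave and Noah is a knave.
- Wendy (knave) says "Noah is a knight" - this is FALSE (a lie) because Noah is a knave.
- Noah (knave) says "Exactly 1 of us is a knight" - this is FALSE (a lie) because there are 0 knights.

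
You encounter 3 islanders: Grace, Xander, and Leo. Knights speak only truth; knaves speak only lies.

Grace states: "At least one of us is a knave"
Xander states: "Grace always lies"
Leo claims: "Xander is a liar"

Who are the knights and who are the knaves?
Grace is a knight.
Xander is a knave.
Leo is a knight.

Verification:
- Grace (knight) says "At least one of us is a knave" - this is TRUE because Xander is a knave.
- Xander (knave) says "Grace always lies" - this is FALSE (a lie) because Grace is a knight.
- Leo (knight) says "Xander is a liar" - this is TRUE because Xander is a knave.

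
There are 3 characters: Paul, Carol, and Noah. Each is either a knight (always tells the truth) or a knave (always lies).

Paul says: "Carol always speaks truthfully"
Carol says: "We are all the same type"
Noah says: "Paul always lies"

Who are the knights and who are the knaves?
Paul is a knave.
Carol is a knave.
Noah is a knight.

Verification:
- Paul (knave) says "Carol always speaks truthfully" - this is FALSE (a lie) because Carol is a knave.
- Carol (knave) says "We are all the same type" - this is FALSE (a lie) because Noah is a knight and Paul and Carol are knaves.
- Noah (knight) says "Paul always lies" - this is TRUE because Paul is a knave.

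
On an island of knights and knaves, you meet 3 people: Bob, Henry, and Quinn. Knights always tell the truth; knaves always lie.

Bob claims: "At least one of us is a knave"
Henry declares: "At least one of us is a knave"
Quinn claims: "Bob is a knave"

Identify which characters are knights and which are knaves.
Bob is a knight.
Henry is a knight.
Quinn is a knave.

Verification:
- Bob (knight) says "At least one of us is a knave" - this is TRUE because Quinn is a knave.
- Henry (knight) says "At least one of us is a knave" - this is TRUE because Quinn is a knave.
- Quinn (knave) says "Bob is a knave" - this is FALSE (a lie) because Bob is a knight.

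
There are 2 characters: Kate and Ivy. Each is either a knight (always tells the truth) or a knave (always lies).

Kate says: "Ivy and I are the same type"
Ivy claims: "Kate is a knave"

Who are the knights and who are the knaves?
Kate is a knave.
Ivy is a knight.

Verification:
- Kate (knave) says "Ivy and I are the same type" - this is FALSE (a lie) because Kate is a knave and Ivy is a knight.
- Ivy (knight) says "Kate is a knave" - this is TRUE because Kate is a knave.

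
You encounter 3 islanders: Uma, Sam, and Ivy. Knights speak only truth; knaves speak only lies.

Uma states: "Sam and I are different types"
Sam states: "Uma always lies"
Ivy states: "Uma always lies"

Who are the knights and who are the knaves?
Uma is a knight.
Sam is a knave.
Ivy is a knave.

Verification:
- Uma (knight) says "Sam and I are different types" - this is TRUE because Uma is a knight and Sam is a knave.
- Sam (knave) says "Uma always lies" - this is FALSE (a lie) because Uma is a knight.
- Ivy (knave) says "Uma always lies" - this is FALSE (a lie) because Uma is a knight.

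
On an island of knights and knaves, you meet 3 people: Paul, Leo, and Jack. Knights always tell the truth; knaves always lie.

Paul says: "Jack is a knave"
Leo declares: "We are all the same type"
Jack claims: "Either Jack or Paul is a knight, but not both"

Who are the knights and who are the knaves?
Paul is a knave.
Leo is a knave.
Jack is a knight.

Verification:
- Paul (knave) says "Jack is a knave" - this is FALSE (a lie) because Jack is a knight.
- Leo (knave) says "We are all the same type" - this is FALSE (a lie) because Jack is a knight and Paul and Leo are knaves.
- Jack (knight) says "Either Jack or Paul is a knight, but not both" - this is TRUE because Jack is a knight and Paul is a knave.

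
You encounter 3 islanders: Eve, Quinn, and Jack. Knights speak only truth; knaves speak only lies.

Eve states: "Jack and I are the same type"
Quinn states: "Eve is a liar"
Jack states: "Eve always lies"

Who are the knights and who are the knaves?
Eve is a knave.
Quinn is a knight.
Jack is a knight.

Verification:
- Eve (knave) says "Jack and I are the same type" - this is FALSE (a lie) because Eve is a knave and Jack is a knight.
- Quinn (knight) says "Eve is a liar" - this is TRUE because Eve is a knave.
- Jack (knight) says "Eve always lies" - this is TRUE because Eve is a knave.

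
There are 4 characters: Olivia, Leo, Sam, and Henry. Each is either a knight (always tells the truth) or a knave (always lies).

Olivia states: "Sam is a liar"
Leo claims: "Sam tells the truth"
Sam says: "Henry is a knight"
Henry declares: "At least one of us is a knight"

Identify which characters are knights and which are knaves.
Olivia is a knave.
Leo is a knight.
Sam is a knight.
Henry is a knight.

Verification:
- Olivia (knave) says "Sam is a liar" - this is FALSE (a lie) because Sam is a knight.
- Leo (knight) says "Sam tells the truth" - this is TRUE because Sam is a knight.
- Sam (knight) says "Henry is a knight" - this is TRUE because Henry is a knight.
- Henry (knight) says "At least one of us is a knight" - this is TRUE because Leo, Sam, and Henry are knights.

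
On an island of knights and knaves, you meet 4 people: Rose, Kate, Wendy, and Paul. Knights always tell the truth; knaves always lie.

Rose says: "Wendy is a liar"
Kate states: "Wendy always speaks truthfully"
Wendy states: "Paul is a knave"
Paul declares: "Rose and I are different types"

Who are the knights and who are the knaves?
Rose is a knave.
Kate is a knight.
Wendy is a knight.
Paul is a knave.

Verification:
- Rose (knave) says "Wendy is a liar" - this is FALSE (a lie) because Wendy is a knight.
- Kate (knight) says "Wendy always speaks truthfully" - this is TRUE because Wendy is a knight.
- Wendy (knight) says "Paul is a knave" - this is TRUE because Paul is a knave.
- Paul (knave) says "Rose and I are different types" - this is FALSE (a lie) because Paul is a knave and Rose is a knave.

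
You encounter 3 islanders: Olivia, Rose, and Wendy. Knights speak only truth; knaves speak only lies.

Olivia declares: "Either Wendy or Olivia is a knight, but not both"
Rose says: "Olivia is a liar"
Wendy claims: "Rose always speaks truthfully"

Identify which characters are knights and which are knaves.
Olivia is a knight.
Rose is a knave.
Wendy is a knave.

Verification:
- Olivia (knight) says "Either Wendy or Olivia is a knight, but not both" - this is TRUE because Wendy is a knave and Olivia is a knight.
- Rose (knave) says "Olivia is a liar" - this is FALSE (a lie) because Olivia is a knight.
- Wendy (knave) says "Rose always speaks truthfully" - this is FALSE (a lie) because Rose is a knave.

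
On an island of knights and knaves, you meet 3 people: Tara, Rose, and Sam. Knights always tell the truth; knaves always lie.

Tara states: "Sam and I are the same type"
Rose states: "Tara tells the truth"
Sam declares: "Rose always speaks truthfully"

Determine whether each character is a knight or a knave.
Tara is a knight.
Rose is a knight.
Sam is a knight.

Verification:
- Tara (knight) says "Sam and I are the same type" - this is TRUE because Tara is a knight and Sam is a knight.
- Rose (knight) says "Tara tells the truth" - this is TRUE because Tara is a knight.
- Sam (knight) says "Rose always speaks truthfully" - this is TRUE because Rose is a knight.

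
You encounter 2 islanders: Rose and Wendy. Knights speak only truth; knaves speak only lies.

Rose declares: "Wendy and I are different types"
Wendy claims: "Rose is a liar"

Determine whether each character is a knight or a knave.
Rose is a knight.
Wendy is a knave.

Verification:
- Rose (knight) says "Wendy and I are different types" - this is TRUE because Rose is a knight and Wendy is a knave.
- Wendy (knave) says "Rose is a liar" - this is FALSE (a lie) because Rose is a knight.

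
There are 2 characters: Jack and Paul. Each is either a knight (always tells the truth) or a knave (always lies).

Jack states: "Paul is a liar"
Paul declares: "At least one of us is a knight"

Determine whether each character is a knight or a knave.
Jack is a knave.
Paul is a knight.

Verification:
- Jack (knave) says "Paul is a liar" - this is FALSE (a lie) because Paul is a knight.
- Paul (knight) says "At least one of us is a knight" - this is TRUE because Paul is a knight.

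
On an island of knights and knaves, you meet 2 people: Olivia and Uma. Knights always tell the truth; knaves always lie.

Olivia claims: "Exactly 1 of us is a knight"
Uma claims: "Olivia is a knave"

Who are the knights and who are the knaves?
Olivia is a knight.
Uma is a knave.

Verification:
- Olivia (knight) says "Exactly 1 of us is a knight" - this is TRUE because there are 1 knights.
- Uma (knave) says "Olivia is a knave" - this is FALSE (a lie) because Olivia is a knight.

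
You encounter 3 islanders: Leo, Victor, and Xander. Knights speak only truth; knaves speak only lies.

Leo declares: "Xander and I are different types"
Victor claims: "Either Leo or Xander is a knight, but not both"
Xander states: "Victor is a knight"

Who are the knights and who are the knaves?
Leo is a knave.
Victor is a knave.
Xander is a knave.

Verification:
- Leo (knave) says "Xander and I are different types" - this is FALSE (a lie) because Leo is a knave and Xander is a knave.
- Victor (knave) says "Either Leo or Xander is a knight, but not both" - this is FALSE (a lie) because Leo is a knave and Xander is a knave.
- Xander (knave) says "Victor is a knight" - this is FALSE (a lie) because Victor is a knave.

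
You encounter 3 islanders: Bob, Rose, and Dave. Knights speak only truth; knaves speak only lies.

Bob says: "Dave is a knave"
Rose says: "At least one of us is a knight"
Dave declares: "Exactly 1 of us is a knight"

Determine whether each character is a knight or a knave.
Bob is a knight.
Rose is a knight.
Dave is a knave.

Verification:
- Bob (knight) says "Dave is a knave" - this is TRUE because Dave is a knave.
- Rose (knight) says "At least one of us is a knight" - this is TRUE because Bob and Rose are knights.
- Dave (knave) says "Exactly 1 of us is a knight" - this is FALSE (a lie) because there are 2 knights.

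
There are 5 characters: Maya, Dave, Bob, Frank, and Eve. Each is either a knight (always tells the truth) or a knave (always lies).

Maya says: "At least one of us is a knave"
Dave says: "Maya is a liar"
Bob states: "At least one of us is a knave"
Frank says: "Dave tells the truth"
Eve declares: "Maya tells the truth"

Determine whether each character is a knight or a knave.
Maya is a knight.
Dave is a knave.
Bob is a knight.
Frank is a knave.
Eve is a knight.

Verification:
- Maya (knight) says "At least one of us is a knave" - this is TRUE because Dave and Frank are knaves.
- Dave (knave) says "Maya is a liar" - this is FALSE (a lie) because Maya is a knight.
- Bob (knight) says "At least one of us is a knave" - this is TRUE because Dave and Frank are knaves.
- Frank (knave) says "Dave tells the truth" - this is FALSE (a lie) because Dave is a knave.
- Eve (knight) says "Maya tells the truth" - this is TRUE because Maya is a knight.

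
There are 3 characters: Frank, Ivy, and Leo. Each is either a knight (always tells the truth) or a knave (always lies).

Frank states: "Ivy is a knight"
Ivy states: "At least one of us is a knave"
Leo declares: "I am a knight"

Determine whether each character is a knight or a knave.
Frank is a knight.
Ivy is a knight.
Leo is a knave.

Verification:
- Frank (knight) says "Ivy is a knight" - this is TRUE because Ivy is a knight.
- Ivy (knight) says "At least one of us is a knave" - this is TRUE because Leo is a knave.
- Leo (knave) says "I am a knight" - this is FALSE (a lie) because Leo is a knave.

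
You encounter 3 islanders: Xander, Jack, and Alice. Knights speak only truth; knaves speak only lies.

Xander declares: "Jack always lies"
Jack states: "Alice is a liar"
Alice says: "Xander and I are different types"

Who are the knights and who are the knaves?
Xander is a knave.
Jack is a knight.
Alice is a knave.

Verification:
- Xander (knave) says "Jack always lies" - this is FALSE (a lie) because Jack is a knight.
- Jack (knight) says "Alice is a liar" - this is TRUE because Alice is a knave.
- Alice (knave) says "Xander and I are different types" - this is FALSE (a lie) because Alice is a knave and Xander is a knave.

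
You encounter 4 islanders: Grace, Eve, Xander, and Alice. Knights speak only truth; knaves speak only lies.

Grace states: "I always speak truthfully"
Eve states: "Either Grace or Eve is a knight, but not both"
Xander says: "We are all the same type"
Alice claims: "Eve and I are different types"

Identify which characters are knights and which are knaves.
Grace is a knave.
Eve is a knave.
Xander is a knave.
Alice is a knight.

Verification:
- Grace (knave) says "I always speak truthfully" - this is FALSE (a lie) because Grace is a knave.
- Eve (knave) says "Either Grace or Eve is a knight, but not both" - this is FALSE (a lie) because Grace is a knave and Eve is a knave.
- Xander (knave) says "We are all the same type" - this is FALSE (a lie) because Alice is a knight and Grace, Eve, and Xander are knaves.
- Alice (knight) says "Eve and I are different types" - this is TRUE because Alice is a knight and Eve is a knave.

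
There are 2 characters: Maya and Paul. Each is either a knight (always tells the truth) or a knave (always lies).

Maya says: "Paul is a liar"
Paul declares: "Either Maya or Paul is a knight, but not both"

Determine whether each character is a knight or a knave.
Maya is a knave.
Paul is a knight.

Verification:
- Maya (knave) says "Paul is a liar" - this is FALSE (a lie) because Paul is a knight.
- Paul (knight) says "Either Maya or Paul is a knight, but not both" - this is TRUE because Maya is a knave and Paul is a knight.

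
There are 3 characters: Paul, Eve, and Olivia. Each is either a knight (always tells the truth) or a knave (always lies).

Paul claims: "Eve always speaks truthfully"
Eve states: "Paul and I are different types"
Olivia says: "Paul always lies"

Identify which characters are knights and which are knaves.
Paul is a knave.
Eve is a knave.
Olivia is a knight.

Verification:
- Paul (knave) says "Eve always speaks truthfully" - this is FALSE (a lie) because Eve is a knave.
- Eve (knave) says "Paul and I are different types" - this is FALSE (a lie) because Eve is a knave and Paul is a knave.
- Olivia (knight) says "Paul always lies" - this is TRUE because Paul is a knave.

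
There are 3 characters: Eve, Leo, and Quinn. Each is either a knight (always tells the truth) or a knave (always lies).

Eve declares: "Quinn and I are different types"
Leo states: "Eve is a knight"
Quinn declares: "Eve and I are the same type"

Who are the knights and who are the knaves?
Eve is a knight.
Leo is a knight.
Quinn is a knave.

Verification:
- Eve (knight) says "Quinn and I are different types" - this is TRUE because Eve is a knight and Quinn is a knave.
- Leo (knight) says "Eve is a knight" - this is TRUE because Eve is a knight.
- Quinn (knave) says "Eve and I are the same type" - this is FALSE (a lie) because Quinn is a knave and Eve is a knight.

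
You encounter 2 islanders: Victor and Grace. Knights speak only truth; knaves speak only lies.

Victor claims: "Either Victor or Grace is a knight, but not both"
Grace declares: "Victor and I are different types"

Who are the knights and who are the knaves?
Victor is a knave.
Grace is a knave.

Verification:
- Victor (knave) says "Either Victor or Grace is a knight, but not both" - this is FALSE (a lie) because Victor is a knave and Grace is a knave.
- Grace (knave) says "Victor and I are different types" - this is FALSE (a lie) because Grace is a knave and Victor is a knave.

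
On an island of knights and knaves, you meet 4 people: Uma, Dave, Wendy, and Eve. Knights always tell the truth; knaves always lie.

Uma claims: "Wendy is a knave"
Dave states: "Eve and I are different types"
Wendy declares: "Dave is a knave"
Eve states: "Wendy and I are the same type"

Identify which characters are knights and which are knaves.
Uma is a knave.
Dave is a knave.
Wendy is a knight.
Eve is a knave.

Verification:
- Uma (knave) says "Wendy is a knave" - this is FALSE (a lie) because Wendy is a knight.
- Dave (knave) says "Eve and I are different types" - this is FALSE (a lie) because Dave is a knave and Eve is a knave.
- Wendy (knight) says "Dave is a knave" - this is TRUE because Dave is a knave.
- Eve (knave) says "Wendy and I are the same type" - this is FALSE (a lie) because Eve is a knave and Wendy is a knight.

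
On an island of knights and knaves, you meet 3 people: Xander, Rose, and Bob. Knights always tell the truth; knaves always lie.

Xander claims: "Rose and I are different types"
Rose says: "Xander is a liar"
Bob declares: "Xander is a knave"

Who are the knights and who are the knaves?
Xander is a knight.
Rose is a knave.
Bob is a knave.

Verification:
- Xander (knight) says "Rose and I are different types" - this is TRUE because Xander is a knight and Rose is a knave.
- Rose (knave) says "Xander is a liar" - this is FALSE (a lie) because Xander is a knight.
- Bob (knave) says "Xander is a knave" - this is FALSE (a lie) because Xander is a knight.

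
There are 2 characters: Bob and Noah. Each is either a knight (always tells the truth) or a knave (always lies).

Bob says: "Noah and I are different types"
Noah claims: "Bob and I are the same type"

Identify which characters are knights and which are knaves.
Bob is a knight.
Noah is a knave.

Verification:
- Bob (knight) says "Noah and I are different types" - this is TRUE because Bob is a knight and Noah is a knave.
- Noah (knave) says "Bob and I are the same type" - this is FALSE (a lie) because Noah is a knave and Bob is a knight.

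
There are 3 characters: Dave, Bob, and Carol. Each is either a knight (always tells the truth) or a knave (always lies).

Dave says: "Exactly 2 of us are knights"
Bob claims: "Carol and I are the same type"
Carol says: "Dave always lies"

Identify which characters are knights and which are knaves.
Dave is a knave.
Bob is a knave.
Carol is a knight.

Verification:
- Dave (knave) says "Exactly 2 of us are knights" - this is FALSE (a lie) because there are 1 knights.
- Bob (knave) says "Carol and I are the same type" - this is FALSE (a lie) because Bob is a knave and Carol is a knight.
- Carol (knight) says "Dave always lies" - this is TRUE because Dave is a knave.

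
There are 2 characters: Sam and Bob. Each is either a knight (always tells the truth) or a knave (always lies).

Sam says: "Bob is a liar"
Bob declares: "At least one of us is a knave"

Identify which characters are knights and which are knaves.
Sam is a knave.
Bob is a knight.

Verification:
- Sam (knave) says "Bob is a liar" - this is FALSE (a lie) because Bob is a knight.
- Bob (knight) says "At least one of us is a knave" - this is TRUE because Sam is a knave.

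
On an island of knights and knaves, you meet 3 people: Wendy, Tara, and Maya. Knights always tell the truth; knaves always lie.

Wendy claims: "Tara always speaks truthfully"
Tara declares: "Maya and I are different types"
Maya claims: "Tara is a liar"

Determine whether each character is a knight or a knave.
Wendy is a knight.
Tara is a knight.
Maya is a knave.

Verification:
- Wendy (knight) says "Tara always speaks truthfully" - this is TRUE because Tara is a knight.
- Tara (knight) says "Maya and I are different types" - this is TRUE because Tara is a knight and Maya is a knave.
- Maya (knave) says "Tara is a liar" - this is FALSE (a lie) because Tara is a knight.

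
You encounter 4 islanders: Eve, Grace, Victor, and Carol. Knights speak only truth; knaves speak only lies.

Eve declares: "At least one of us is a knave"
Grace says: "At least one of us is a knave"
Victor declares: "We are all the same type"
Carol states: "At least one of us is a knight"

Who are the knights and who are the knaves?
Eve is a knight.
Grace is a knight.
Victor is a knave.
Carol is a knight.

Verification:
- Eve (knight) says "At least one of us is a knave" - this is TRUE because Victor is a knave.
- Grace (knight) says "At least one of us is a knave" - this is TRUE because Victor is a knave.
- Victor (knave) says "We are all the same type" - this is FALSE (a lie) because Eve, Grace, and Carol are knights and Victor is a knave.
- Carol (knight) says "At least one of us is a knight" - this is TRUE because Eve, Grace, and Carol are knights.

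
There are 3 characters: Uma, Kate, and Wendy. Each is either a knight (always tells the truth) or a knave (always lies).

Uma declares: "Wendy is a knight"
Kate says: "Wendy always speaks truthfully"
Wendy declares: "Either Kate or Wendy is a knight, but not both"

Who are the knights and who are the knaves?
Uma is a knave.
Kate is a knave.
Wendy is a knave.

Verification:
- Uma (knave) says "Wendy is a knight" - this is FALSE (a lie) because Wendy is a knave.
- Kate (knave) says "Wendy always speaks truthfully" - this is FALSE (a lie) because Wendy is a knave.
- Wendy (knave) says "Either Kate or Wendy is a knight, but not both" - this is FALSE (a lie) because Kate is a knave and Wendy is a knave.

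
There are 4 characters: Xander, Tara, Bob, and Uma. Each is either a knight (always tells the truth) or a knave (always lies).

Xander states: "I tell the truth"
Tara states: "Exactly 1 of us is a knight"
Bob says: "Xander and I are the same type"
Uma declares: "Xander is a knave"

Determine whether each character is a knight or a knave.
Xander is a knight.
Tara is a knave.
Bob is a knight.
Uma is a knave.

Verification:
- Xander (knight) says "I tell the truth" - this is TRUE because Xander is a knight.
- Tara (knave) says "Exactly 1 of us is a knight" - this is FALSE (a lie) because there are 2 knights.
- Bob (knight) says "Xander and I are the same type" - this is TRUE because Bob is a knight and Xander is a knight.
- Uma (knave) says "Xander is a knave" - this is FALSE (a lie) because Xander is a knight.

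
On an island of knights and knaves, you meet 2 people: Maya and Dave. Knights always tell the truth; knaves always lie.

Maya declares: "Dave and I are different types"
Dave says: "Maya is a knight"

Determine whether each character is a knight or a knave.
Maya is a knave.
Dave is a knave.

Verification:
- Maya (knave) says "Dave and I are different types" - this is FALSE (a lie) because Maya is a knave and Dave is a knave.
- Dave (knave) says "Maya is a knight" - this is FALSE (a lie) because Maya is a knave.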